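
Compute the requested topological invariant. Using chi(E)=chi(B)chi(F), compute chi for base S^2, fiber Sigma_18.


chi(S^2) = 2 (n even), chi(Sigma_18) = 2 - 2*18 = -34.
chi(E) = 2 * (-34) = -68

-68


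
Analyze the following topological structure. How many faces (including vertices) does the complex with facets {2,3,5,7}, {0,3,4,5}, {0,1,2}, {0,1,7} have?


Each maximal simplex on m vertices has 2^m - 1 nonempty faces.
Take the union (dedupe shared faces).
Total distinct faces = 35

35


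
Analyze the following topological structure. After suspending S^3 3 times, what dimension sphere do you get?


Each suspension raises dimension by 1: Sigma S^n = S^{n+1}.
Sigma^3 S^3 = S^{3+3} = S^6

6


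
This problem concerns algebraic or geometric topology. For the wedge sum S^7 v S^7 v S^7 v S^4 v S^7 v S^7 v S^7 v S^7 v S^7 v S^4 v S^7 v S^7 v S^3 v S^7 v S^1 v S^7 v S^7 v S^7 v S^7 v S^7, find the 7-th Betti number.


For a wedge of spheres, H_k (k>0) is free on one generator per sphere of dimension k.
Spheres of dimension 7: count = 16.
b_7 = 16

16


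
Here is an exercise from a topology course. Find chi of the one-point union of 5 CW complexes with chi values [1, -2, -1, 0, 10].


chi(A v B) = chi(A) + chi(B) - 1 (one point identified).
For 5 spaces: chi = (sum chi_i) - (5 - 1).
sum = 8; chi = 8 - 4 = 4

4


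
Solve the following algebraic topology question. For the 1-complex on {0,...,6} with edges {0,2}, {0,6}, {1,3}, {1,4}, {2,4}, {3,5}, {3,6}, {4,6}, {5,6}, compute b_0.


Run DFS/union-find over 7 vertices.
V = 7, E = 9.
Number of components = 1

1


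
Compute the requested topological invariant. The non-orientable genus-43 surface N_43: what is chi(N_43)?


For a non-orientable closed surface with k crosscaps: chi = 2 - k.
Here k = 43.
chi = 2 - 43 = -41

-41


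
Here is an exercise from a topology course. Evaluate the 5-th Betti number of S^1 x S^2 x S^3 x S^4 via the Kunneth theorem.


Each S^d has Poincare polynomial 1 + t^d.
The product S^1 x S^2 x S^3 x S^4 has Poincare polynomial prod(1+t^d_i).
Expanding: b_0=1, b_1=1, b_2=1, b_3=2, b_4=2, b_5=2, b_6=2, b_7=2, b_8=1, b_9=1, b_10=1.
b_5 = 2

2


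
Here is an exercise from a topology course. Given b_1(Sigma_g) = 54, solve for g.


For a closed orientable surface: b_1 = 2g.
54 = 2g
g = 54 / 2 = 27

27


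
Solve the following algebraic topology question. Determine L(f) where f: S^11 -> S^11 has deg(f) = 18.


On S^11: L(f) = tr(f_0*) + (-1)^11 tr(f_11*) = 1 + (-1)^11 * deg(f).
L(f) = 1 + (-1)^11 * 18 = 1 + -18 = -17

-17


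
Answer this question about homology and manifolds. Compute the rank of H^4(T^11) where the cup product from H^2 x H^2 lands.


Cup product: H^p x H^q -> H^{p+q}; here p+q = 2+2 = 4.
rank H^k(T^n) = C(n,k).
C(11,4) = 330

330


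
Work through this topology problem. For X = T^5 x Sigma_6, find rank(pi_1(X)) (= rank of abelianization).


pi_1(A x B) = pi_1(A) x pi_1(B); rank of abelianization = b_1.
b_1(T^5) = 5, b_1(Sigma_6) = 2*6 = 12.
b_1(product) = 5 + 12 = 17

17


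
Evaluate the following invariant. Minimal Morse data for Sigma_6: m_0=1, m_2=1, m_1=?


A perfect Morse function has m_k = b_k.
For Sigma_6: b_0=1, b_1=2g=12, b_2=1.
Saddles m_1 = 2g = 12

12


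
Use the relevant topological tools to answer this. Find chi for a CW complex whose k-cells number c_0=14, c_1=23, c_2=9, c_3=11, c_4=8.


chi = sum_k (-1)^k c_k.
= (-1)^0*14 + (-1)^1*23 + (-1)^2*9 + (-1)^3*11 + (-1)^4*8
= (14) + (-23) + (9) + (-11) + (8)
= -3

-3


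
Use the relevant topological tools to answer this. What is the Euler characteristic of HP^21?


HP^21 has one cell in each dimension 0, 4, ..., 4*21 (21+1 cells, all even-dim).
chi = 21 + 1 = 22

22


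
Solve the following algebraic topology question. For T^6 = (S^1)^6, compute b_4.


By the Kunneth formula, b_k(T^n) = C(n,k).
b_4(T^6) = C(6,4).
C(6,4) = 6!/(4!*2!) = 15

15


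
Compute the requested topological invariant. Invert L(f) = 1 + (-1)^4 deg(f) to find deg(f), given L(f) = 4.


L(f) = 1 + (-1)^4 deg(f) on S^4.
4 = 1 + (-1)^4 * deg(f)
(-1)^4 * deg(f) = 3
deg(f) = 3

3


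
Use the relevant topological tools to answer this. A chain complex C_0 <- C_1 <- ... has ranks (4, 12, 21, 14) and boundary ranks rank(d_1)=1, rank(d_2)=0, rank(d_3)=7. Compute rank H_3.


rank H_k = rank(ker d_k) - rank(im d_{k+1}).
rank(ker d_3) = rank(C_3) - rank(d_3) = 14 - 7 = 7.
rank(im d_{3+1}) = 0.
rank H_3 = 7 - 0 = 7

7


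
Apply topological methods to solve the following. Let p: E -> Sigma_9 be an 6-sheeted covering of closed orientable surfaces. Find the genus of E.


For an n-sheeted cover: chi(E) = n * chi(B).
chi(Sigma_9) = 2 - 2*9 = -16.
chi(E) = 6 * (-16) = -96.
genus(E) = (2 - chi(E))/2 = (2 - (-96))/2 = 98/2 = 49

49


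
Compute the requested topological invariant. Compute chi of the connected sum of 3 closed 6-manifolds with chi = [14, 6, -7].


For n-manifolds: chi(A#B) = chi(A) + chi(B) - chi(S^6).
chi(S^6) = 1 + (-1)^6 = 2.
chi(#) = (sum chi_i) - (3-1)*chi(S^6) = 13 - 2*2 = 9

9


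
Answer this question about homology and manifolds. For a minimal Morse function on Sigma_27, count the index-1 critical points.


A perfect Morse function has m_k = b_k.
For Sigma_27: b_0=1, b_1=2g=54, b_2=1.
Saddles m_1 = 2g = 54

54


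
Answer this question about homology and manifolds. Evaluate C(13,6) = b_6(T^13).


By the Kunneth formula, b_k(T^n) = C(n,k).
b_6(T^13) = C(13,6).
C(13,6) = 13!/(6!*7!) = 1716

1716


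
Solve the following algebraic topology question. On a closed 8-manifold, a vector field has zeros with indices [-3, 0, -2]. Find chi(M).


Poincare-Hopf: chi(M) = sum of indices of zeros.
chi = (-3) + (0) + (-2) = -5

-5


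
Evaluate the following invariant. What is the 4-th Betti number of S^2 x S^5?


Each S^d has Poincare polynomial 1 + t^d.
The product S^2 x S^5 has Poincare polynomial prod(1+t^d_i).
Expanding: b_0=1, b_2=1, b_5=1, b_7=1.
b_4 = 0

0


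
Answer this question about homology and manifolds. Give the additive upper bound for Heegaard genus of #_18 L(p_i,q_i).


Heegaard genus satisfies g(A#B) <= g(A) + g(B).
Each lens space has g = 1.
Upper bound: 18 * 1 = 18

18


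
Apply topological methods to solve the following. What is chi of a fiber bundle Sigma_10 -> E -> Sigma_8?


For a fiber bundle F -> E -> B (with CW structure): chi(E) = chi(B) * chi(F).
chi(Sigma_8) = -14, chi(Sigma_10) = -18.
chi(E) = (-14) * (-18) = 252

252


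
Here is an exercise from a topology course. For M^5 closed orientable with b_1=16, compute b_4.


Poincare duality for closed orientable n-manifolds: b_k = b_{n-k}.
Here n = 5, so b_4 = b_1 = 16

16


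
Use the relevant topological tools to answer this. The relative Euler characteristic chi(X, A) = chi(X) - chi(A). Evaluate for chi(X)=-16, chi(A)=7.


Relative Euler characteristic: chi(X, A) = chi(X) - chi(A).
= -16 - (7) = -23

-23


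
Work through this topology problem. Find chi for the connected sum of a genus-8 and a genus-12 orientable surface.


chi(Sigma_8) = 2 - 2*8 = -14
chi(Sigma_12) = 2 - 2*12 = -22
For surfaces: chi(A#B) = chi(A) + chi(B) - 2.
chi = -14 + -22 - 2 = -38

-38


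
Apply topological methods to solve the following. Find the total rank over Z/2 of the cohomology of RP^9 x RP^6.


dim H^*(RP^n; Z/2) = n+1 (one Z/2 in each degree 0..n).
Total Betti number is multiplicative.
Total = (9+1) * (6+1) = 10 * 7 = 70

70


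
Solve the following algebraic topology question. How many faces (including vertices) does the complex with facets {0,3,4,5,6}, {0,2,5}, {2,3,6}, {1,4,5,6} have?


Each maximal simplex on m vertices has 2^m - 1 nonempty faces.
Take the union (dedupe shared faces).
Total distinct faces = 46

46


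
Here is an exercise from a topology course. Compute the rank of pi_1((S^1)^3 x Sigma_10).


pi_1(A x B) = pi_1(A) x pi_1(B); rank of abelianization = b_1.
b_1(T^3) = 3, b_1(Sigma_10) = 2*10 = 20.
b_1(product) = 3 + 20 = 23

23


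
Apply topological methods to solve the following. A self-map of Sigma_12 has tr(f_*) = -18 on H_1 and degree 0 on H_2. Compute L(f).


L(f) = tr(f_0*) - tr(f_1*) + tr(f_2*).
= 1 - (-18) + (0)
= 19

19


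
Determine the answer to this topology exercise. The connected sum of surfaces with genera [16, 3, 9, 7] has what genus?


Genus is additive under connected sum of orientable surfaces.
g = 16 + 3 + 9 + 7 = 35

35


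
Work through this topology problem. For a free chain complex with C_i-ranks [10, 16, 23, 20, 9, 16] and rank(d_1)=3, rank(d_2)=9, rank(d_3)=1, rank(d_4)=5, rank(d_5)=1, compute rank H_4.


rank H_k = rank(ker d_k) - rank(im d_{k+1}).
rank(ker d_4) = rank(C_4) - rank(d_4) = 9 - 5 = 4.
rank(im d_{4+1}) = 1.
rank H_4 = 4 - 1 = 3

3


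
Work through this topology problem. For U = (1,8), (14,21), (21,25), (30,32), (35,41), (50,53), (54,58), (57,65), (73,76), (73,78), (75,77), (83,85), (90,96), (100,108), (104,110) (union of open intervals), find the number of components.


Sort and merge overlapping open intervals.
Merged: (1,8), (14,21), (21,25), (30,32), (35,41), (50,53), (54,65), (73,78), (83,85), (90,96), (100,110).
Number of components = 11

11


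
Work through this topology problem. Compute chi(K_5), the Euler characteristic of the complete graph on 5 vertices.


K_5: V = 5, E = C(5,2) = 10.
chi = V - E = 5 - 10 = -5

-5


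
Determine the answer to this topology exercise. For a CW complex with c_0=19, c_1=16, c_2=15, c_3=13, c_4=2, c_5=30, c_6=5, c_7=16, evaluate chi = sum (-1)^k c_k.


chi = sum_k (-1)^k c_k.
= (-1)^0*19 + (-1)^1*16 + (-1)^2*15 + (-1)^3*13 + (-1)^4*2 + (-1)^5*30 + (-1)^6*5 + (-1)^7*16
= (19) + (-16) + (15) + (-13) + (2) + (-30) + (5) + (-16)
= -34

-34


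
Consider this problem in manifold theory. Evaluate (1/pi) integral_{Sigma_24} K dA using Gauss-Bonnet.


Gauss-Bonnet: integral K dA = 2*pi*chi(M).
chi(Sigma_24) = 2 - 2*24 = -46.
(integral K dA)/pi = 2*chi = 2*(-46) = -92

-92


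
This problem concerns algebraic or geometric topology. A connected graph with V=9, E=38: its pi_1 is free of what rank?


For a connected graph: rank(pi_1) = b_1 = E - V + 1 = 1 - chi.
chi = V - E = 9 - 38 = -29.
rank = 1 - (-29) = 38 - 9 + 1 = 30

30


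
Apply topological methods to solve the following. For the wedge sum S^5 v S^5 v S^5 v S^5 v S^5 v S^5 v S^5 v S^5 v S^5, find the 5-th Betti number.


For a wedge of spheres, H_k (k>0) is free on one generator per sphere of dimension k.
Spheres of dimension 5: count = 9.
b_5 = 9

9


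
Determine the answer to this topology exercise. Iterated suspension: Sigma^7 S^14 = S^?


Each suspension raises dimension by 1: Sigma S^n = S^{n+1}.
Sigma^7 S^14 = S^{14+7} = S^21

21


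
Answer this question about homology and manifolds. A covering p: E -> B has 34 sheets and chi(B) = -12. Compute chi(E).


For a finite covering: chi(E) = (number of sheets) * chi(B).
chi(E) = 34 * (-12) = -408

-408


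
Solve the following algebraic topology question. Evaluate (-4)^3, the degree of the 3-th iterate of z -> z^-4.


deg(f) = -4. Degree is multiplicative: deg(f^3) = (deg f)^3.
deg(f^3) = (-4)^3 = -64

-64


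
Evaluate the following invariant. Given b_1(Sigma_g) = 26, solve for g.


For a closed orientable surface: b_1 = 2g.
26 = 2g
g = 26 / 2 = 13

13


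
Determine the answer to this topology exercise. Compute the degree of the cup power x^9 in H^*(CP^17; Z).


|x| = 2 in H^*(CP^n).
|x^9| = 9 * |x| = 9 * 2 = 18

18


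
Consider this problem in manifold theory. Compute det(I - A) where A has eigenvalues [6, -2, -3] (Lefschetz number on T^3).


For a torus self-map: L(f) = det(I - A) where A acts on H_1.
L(f) = (1-6) * (1--2) * (1--3) = -5 * 3 * 4 = -60

-60


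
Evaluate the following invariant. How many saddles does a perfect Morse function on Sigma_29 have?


A perfect Morse function has m_k = b_k.
For Sigma_29: b_0=1, b_1=2g=58, b_2=1.
Saddles m_1 = 2g = 58

58


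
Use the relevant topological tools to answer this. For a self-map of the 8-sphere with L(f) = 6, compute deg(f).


L(f) = 1 + (-1)^8 deg(f) on S^8.
6 = 1 + (-1)^8 * deg(f)
(-1)^8 * deg(f) = 5
deg(f) = 5

5


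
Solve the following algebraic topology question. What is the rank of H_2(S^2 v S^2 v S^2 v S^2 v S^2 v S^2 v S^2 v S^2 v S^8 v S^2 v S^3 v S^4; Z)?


For a wedge of spheres, H_k (k>0) is free on one generator per sphere of dimension k.
Spheres of dimension 2: count = 9.
b_2 = 9

9


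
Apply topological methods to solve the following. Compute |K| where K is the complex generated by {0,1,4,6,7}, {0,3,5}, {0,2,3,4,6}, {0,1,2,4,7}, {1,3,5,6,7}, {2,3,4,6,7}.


Each maximal simplex on m vertices has 2^m - 1 nonempty faces.
Take the union (dedupe shared faces).
Total distinct faces = 99

99


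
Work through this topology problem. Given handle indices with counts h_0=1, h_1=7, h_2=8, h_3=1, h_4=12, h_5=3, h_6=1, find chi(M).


Handles of index k contribute (-1)^k to chi (same as CW cells).
chi = (1) + (-7) + (8) + (-1) + (12) + (-3) + (1) = 11

11


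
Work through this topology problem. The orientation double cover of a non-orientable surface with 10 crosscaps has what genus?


chi(N_10) = 2 - 10 = -8.
Double cover: chi(Sigma_g) = 2 * chi(N_10) = 2*(-8) = -16.
2 - 2g = -16, so g = (2 - (-16))/2 = 18/2 = 9

9


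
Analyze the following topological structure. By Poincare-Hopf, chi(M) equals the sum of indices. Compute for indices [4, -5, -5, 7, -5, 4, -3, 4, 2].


Poincare-Hopf: chi(M) = sum of indices of zeros.
chi = (4) + (-5) + (-5) + (7) + (-5) + (4) + (-3) + (4) + (2) = 3

3


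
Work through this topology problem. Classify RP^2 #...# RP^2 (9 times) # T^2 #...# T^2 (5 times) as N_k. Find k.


Since a >= 1, the sum is non-orientable; each T^2 can be replaced by RP^2 # RP^2 (since T^2#RP^2 = 3RP^2).
Total crosscaps k = 9 + 2*5 = 19.
Check via chi: chi = 9*1 + 5*0 - (9+5-1)*2 = -17 = 2 - k = -17. Consistent.

19


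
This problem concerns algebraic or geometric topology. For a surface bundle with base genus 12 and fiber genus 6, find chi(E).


For a fiber bundle F -> E -> B (with CW structure): chi(E) = chi(B) * chi(F).
chi(Sigma_12) = -22, chi(Sigma_6) = -10.
chi(E) = (-22) * (-10) = 220

220


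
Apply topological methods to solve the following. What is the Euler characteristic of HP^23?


HP^23 has one cell in each dimension 0, 4, ..., 4*23 (23+1 cells, all even-dim).
chi = 23 + 1 = 24

24


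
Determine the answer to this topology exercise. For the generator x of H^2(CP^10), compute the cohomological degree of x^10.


|x| = 2 in H^*(CP^n).
|x^10| = 10 * |x| = 10 * 2 = 20

20


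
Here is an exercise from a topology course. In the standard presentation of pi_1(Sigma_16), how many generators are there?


Standard presentation: pi_1(Sigma_g) = <a_1,b_1,...,a_g,b_g | [a_1,b_1]...[a_g,b_g] = 1>.
Number of generators = 2g = 2*16 = 32

32


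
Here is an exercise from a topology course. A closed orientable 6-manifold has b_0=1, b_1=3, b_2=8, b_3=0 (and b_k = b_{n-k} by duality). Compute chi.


By Poincare duality b_k = b_{6-k}, so full Betti numbers: b_0=1, b_1=3, b_2=8, b_3=0, b_4=8, b_5=3, b_6=1.
chi = sum (-1)^k b_k = 12

12


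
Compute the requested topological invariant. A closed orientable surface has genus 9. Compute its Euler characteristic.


For a closed orientable surface of genus g: chi = 2 - 2g.
Here g = 9.
chi = 2 - 2*9 = 2 - 18 = -16

-16


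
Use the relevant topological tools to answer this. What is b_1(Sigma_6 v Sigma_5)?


For a wedge: H_1(A v B) = H_1(A) + H_1(B).
b_1(Sigma_6) = 12, b_1(Sigma_5) = 10.
b_1 = 12 + 10 = 22

22


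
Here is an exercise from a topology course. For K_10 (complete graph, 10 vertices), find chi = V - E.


K_10: V = 10, E = C(10,2) = 45.
chi = V - E = 10 - 45 = -35

-35


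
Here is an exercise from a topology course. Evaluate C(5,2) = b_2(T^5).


By the Kunneth formula, b_k(T^n) = C(n,k).
b_2(T^5) = C(5,2).
C(5,2) = 5!/(2!*3!) = 10

10


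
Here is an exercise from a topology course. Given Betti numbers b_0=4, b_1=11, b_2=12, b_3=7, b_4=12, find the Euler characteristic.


chi = sum_k (-1)^k b_k.
= (4) + (-11) + (12) + (-7) + (12)
= 10

10


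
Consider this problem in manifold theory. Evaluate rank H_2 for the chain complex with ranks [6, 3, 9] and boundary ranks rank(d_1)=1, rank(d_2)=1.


rank H_k = rank(ker d_k) - rank(im d_{k+1}).
rank(ker d_2) = rank(C_2) - rank(d_2) = 9 - 1 = 8.
rank(im d_{2+1}) = 0.
rank H_2 = 8 - 0 = 8

8


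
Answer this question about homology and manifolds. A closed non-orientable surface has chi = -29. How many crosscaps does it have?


chi = 2 - k for closed non-orientable surfaces with k crosscaps.
-29 = 2 - k
k = 2 - (-29) = 31

31


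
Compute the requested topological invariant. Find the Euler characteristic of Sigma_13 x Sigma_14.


chi(Sigma_13) = 2 - 2*13 = -24
chi(Sigma_14) = 2 - 2*14 = -26
chi(product) = (-24) * (-26) = 624

624


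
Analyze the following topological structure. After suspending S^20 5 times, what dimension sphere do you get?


Each suspension raises dimension by 1: Sigma S^n = S^{n+1}.
Sigma^5 S^20 = S^{20+5} = S^25

25


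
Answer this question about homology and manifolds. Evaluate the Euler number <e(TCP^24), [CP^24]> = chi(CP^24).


For any closed oriented manifold, <e(TM),[M]> = chi(M).
chi(CP^24) = 24+1 = 25

25


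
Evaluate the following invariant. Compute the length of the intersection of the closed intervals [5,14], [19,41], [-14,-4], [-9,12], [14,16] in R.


Intersection = [max(a_i), min(b_i)] = [19, -4].
Since 19 > -4, the intersection is empty.
Length = 0

0


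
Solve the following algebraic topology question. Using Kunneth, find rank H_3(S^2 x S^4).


Each S^d has Poincare polynomial 1 + t^d.
The product S^2 x S^4 has Poincare polynomial prod(1+t^d_i).
Expanding: b_0=1, b_2=1, b_4=1, b_6=1.
b_3 = 0

0


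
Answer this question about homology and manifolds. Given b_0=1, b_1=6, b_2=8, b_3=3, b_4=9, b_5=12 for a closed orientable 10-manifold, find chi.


By Poincare duality b_k = b_{10-k}, so full Betti numbers: b_0=1, b_1=6, b_2=8, b_3=3, b_4=9, b_5=12, b_6=9, b_7=3, b_8=8, b_9=6, b_10=1.
chi = sum (-1)^k b_k = 6

6


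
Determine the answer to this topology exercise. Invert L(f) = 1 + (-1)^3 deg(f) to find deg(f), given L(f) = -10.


L(f) = 1 + (-1)^3 deg(f) on S^3.
-10 = 1 + (-1)^3 * deg(f)
(-1)^3 * deg(f) = -11
deg(f) = 11

11


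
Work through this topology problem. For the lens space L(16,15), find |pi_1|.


pi_1(L(p,q)) = Z/pZ for any q coprime to p.
|pi_1(L(16,15))| = 16

16


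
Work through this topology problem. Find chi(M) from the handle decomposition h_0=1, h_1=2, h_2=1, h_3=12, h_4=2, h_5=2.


Handles of index k contribute (-1)^k to chi (same as CW cells).
chi = (1) + (-2) + (1) + (-12) + (2) + (-2) = -12

-12


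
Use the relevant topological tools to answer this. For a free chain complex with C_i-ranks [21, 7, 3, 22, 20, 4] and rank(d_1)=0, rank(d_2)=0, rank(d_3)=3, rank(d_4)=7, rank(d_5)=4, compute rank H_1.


rank H_k = rank(ker d_k) - rank(im d_{k+1}).
rank(ker d_1) = rank(C_1) - rank(d_1) = 7 - 0 = 7.
rank(im d_{1+1}) = 0.
rank H_1 = 7 - 0 = 7

7


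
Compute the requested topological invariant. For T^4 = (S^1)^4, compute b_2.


By the Kunneth formula, b_k(T^n) = C(n,k).
b_2(T^4) = C(4,2).
C(4,2) = 4!/(2!*2!) = 6

6


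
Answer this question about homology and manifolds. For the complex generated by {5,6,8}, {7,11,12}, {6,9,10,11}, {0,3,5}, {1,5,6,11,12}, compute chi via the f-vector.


Enumerate all faces; f-vector: f_0=11, f_1=22, f_2=17, f_3=6, f_4=1.
chi = sum (-1)^k f_k = 1

1


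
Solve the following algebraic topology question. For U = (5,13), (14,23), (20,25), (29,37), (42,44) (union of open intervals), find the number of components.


Sort and merge overlapping open intervals.
Merged: (5,13), (14,25), (29,37), (42,44).
Number of components = 4

4


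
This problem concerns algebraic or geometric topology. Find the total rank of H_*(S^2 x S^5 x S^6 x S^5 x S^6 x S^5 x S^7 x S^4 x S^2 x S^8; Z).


Total Betti number is multiplicative under products.
Each S^d (d>=1) has total Betti number 2.
There are 10 sphere factors.
Total = 2^10 = 1024

1024


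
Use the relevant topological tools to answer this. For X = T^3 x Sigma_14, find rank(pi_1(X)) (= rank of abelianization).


pi_1(A x B) = pi_1(A) x pi_1(B); rank of abelianization = b_1.
b_1(T^3) = 3, b_1(Sigma_14) = 2*14 = 28.
b_1(product) = 3 + 28 = 31

31


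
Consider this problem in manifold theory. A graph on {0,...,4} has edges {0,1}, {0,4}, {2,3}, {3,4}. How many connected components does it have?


Run DFS/union-find over 5 vertices.
V = 5, E = 4.
Number of components = 1

1


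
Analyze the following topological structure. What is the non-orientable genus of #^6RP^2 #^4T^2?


Since a >= 1, the sum is non-orientable; each T^2 can be replaced by RP^2 # RP^2 (since T^2#RP^2 = 3RP^2).
Total crosscaps k = 6 + 2*4 = 14.
Check via chi: chi = 6*1 + 4*0 - (6+4-1)*2 = -12 = 2 - k = -12. Consistent.

14


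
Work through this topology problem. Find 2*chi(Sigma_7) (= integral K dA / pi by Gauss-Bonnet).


Gauss-Bonnet: integral K dA = 2*pi*chi(M).
chi(Sigma_7) = 2 - 2*7 = -12.
(integral K dA)/pi = 2*chi = 2*(-12) = -24

-24


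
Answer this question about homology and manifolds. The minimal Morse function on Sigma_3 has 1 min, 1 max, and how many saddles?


A perfect Morse function has m_k = b_k.
For Sigma_3: b_0=1, b_1=2g=6, b_2=1.
Saddles m_1 = 2g = 6

6


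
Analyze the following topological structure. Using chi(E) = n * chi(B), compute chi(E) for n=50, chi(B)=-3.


For a finite covering: chi(E) = (number of sheets) * chi(B).
chi(E) = 50 * (-3) = -150

-150


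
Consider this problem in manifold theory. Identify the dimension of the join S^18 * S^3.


Join of spheres: S^m * S^n = S^{m+n+1}.
dim = 18 + 3 + 1 = 22

22


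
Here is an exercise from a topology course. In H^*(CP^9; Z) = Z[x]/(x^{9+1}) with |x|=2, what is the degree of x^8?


|x| = 2 in H^*(CP^n).
|x^8| = 8 * |x| = 8 * 2 = 16

16


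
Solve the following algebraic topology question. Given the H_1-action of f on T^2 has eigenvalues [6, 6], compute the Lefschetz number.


For a torus self-map: L(f) = det(I - A) where A acts on H_1.
L(f) = (1-6) * (1-6) = -5 * -5 = 25

25


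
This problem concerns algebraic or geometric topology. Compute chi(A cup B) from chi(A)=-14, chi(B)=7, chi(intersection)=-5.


chi(A cup B) = chi(A) + chi(B) - chi(A cap B)
= -14 + (7) - (-5)
= -2

-2


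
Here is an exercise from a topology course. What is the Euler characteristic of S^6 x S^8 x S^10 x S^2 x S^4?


chi is multiplicative: chi(X x Y) = chi(X) chi(Y).
Each even-dim sphere has chi = 2. There are 5 factors.
chi = 2^5 = 32

32


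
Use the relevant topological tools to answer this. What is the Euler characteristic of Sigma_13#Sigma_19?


chi(Sigma_13) = 2 - 2*13 = -24
chi(Sigma_19) = 2 - 2*19 = -36
For surfaces: chi(A#B) = chi(A) + chi(B) - 2.
chi = -24 + -36 - 2 = -62

-62


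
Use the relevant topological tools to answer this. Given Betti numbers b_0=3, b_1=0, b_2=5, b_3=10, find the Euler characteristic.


chi = sum_k (-1)^k b_k.
= (3) + (0) + (5) + (-10)
= -2

-2


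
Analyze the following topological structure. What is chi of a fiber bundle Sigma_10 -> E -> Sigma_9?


For a fiber bundle F -> E -> B (with CW structure): chi(E) = chi(B) * chi(F).
chi(Sigma_9) = -16, chi(Sigma_10) = -18.
chi(E) = (-16) * (-18) = 288

288


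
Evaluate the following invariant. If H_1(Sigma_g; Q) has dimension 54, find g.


For a closed orientable surface: b_1 = 2g.
54 = 2g
g = 54 / 2 = 27

27


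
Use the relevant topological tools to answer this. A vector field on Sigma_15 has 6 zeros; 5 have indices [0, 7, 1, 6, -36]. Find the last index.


Poincare-Hopf: sum of indices = chi(M).
chi(Sigma_15) = 2 - 2*15 = -28.
Sum of known indices = -22.
x = chi - (sum known) = -28 - (-22) = -6

-6


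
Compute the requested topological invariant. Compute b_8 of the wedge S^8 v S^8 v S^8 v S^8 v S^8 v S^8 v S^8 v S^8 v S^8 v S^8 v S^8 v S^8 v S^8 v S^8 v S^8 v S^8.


For a wedge of spheres, H_k (k>0) is free on one generator per sphere of dimension k.
Spheres of dimension 8: count = 16.
b_8 = 16

16


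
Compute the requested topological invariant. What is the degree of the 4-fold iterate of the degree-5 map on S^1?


deg(f) = 5. Degree is multiplicative: deg(f^4) = (deg f)^4.
deg(f^4) = (5)^4 = 625

625


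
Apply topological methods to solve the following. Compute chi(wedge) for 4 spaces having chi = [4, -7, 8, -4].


chi(A v B) = chi(A) + chi(B) - 1 (one point identified).
For 4 spaces: chi = (sum chi_i) - (4 - 1).
sum = 1; chi = 1 - 3 = -2

-2


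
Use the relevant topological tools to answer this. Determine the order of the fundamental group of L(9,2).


pi_1(L(p,q)) = Z/pZ for any q coprime to p.
|pi_1(L(9,2))| = 9

9


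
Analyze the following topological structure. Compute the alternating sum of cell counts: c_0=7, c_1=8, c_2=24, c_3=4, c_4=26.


chi = sum_k (-1)^k c_k.
= (-1)^0*7 + (-1)^1*8 + (-1)^2*24 + (-1)^3*4 + (-1)^4*26
= (7) + (-8) + (24) + (-4) + (26)
= 45

45


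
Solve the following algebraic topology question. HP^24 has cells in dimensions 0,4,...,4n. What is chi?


HP^24 has one cell in each dimension 0, 4, ..., 4*24 (24+1 cells, all even-dim).
chi = 24 + 1 = 25

25


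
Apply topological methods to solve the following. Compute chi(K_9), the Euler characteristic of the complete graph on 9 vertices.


K_9: V = 9, E = C(9,2) = 36.
chi = V - E = 9 - 36 = -27

-27


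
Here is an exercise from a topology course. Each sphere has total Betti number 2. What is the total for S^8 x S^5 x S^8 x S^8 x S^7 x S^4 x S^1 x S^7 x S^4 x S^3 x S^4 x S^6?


Total Betti number is multiplicative under products.
Each S^d (d>=1) has total Betti number 2.
There are 12 sphere factors.
Total = 2^12 = 4096

4096


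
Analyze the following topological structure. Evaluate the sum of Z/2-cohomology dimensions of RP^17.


H^k(RP^17; Z/2) = Z/2 for each 0 <= k <= 17.
Total dimension = 17 + 1 = 18

18


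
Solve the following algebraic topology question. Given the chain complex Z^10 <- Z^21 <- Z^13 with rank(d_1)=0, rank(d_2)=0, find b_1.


rank H_k = rank(ker d_k) - rank(im d_{k+1}).
rank(ker d_1) = rank(C_1) - rank(d_1) = 21 - 0 = 21.
rank(im d_{1+1}) = 0.
rank H_1 = 21 - 0 = 21

21


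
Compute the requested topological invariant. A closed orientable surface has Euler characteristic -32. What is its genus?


chi = 2 - 2g for closed orientable surfaces.
-32 = 2 - 2g
2g = 2 - (-32) = 34
g = 17

17


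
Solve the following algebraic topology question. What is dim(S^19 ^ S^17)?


S^m ^ S^n = S^{m+n}.
k = 19 + 17 = 36

36


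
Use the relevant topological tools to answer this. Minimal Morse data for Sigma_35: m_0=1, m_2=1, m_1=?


A perfect Morse function has m_k = b_k.
For Sigma_35: b_0=1, b_1=2g=70, b_2=1.
Saddles m_1 = 2g = 70

70


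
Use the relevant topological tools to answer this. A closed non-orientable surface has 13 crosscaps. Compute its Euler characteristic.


For a non-orientable closed surface with k crosscaps: chi = 2 - k.
Here k = 13.
chi = 2 - 13 = -11

-11


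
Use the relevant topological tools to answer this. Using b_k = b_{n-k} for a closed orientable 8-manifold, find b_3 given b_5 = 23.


Poincare duality for closed orientable n-manifolds: b_k = b_{n-k}.
Here n = 8, so b_3 = b_5 = 23

23


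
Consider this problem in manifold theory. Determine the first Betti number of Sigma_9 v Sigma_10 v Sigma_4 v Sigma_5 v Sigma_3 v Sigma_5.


For a wedge X v Y: reduced H_k(X v Y) = H_k(X) + H_k(Y).
Each Sigma_g contributes b_1 = 2g.
b_1 = 18 + 20 + 8 + 10 + 6 + 10 = 72

72


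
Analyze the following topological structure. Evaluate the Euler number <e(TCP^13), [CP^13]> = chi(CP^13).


For any closed oriented manifold, <e(TM),[M]> = chi(M).
chi(CP^13) = 13+1 = 14

14


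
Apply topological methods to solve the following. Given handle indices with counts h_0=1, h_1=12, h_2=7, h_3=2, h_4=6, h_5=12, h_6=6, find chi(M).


Handles of index k contribute (-1)^k to chi (same as CW cells).
chi = (1) + (-12) + (7) + (-2) + (6) + (-12) + (6) = -6

-6


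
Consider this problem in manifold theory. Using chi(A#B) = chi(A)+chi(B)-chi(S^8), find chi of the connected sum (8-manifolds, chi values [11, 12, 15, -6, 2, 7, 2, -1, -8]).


For n-manifolds: chi(A#B) = chi(A) + chi(B) - chi(S^8).
chi(S^8) = 1 + (-1)^8 = 2.
chi(#) = (sum chi_i) - (9-1)*chi(S^8) = 34 - 8*2 = 18

18


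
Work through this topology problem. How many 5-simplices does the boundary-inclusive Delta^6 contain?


Delta^6 has 6+1 vertices. A 5-face is a choice of 5+1 vertices.
f_5 = C(6+1, 5+1) = C(7,6) = 7

7


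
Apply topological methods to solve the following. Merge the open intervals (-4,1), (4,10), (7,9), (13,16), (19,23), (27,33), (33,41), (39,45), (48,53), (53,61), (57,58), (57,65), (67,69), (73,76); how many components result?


Sort and merge overlapping open intervals.
Merged: (-4,1), (4,10), (13,16), (19,23), (27,33), (33,45), (48,53), (53,65), (67,69), (73,76).
Number of components = 10

10


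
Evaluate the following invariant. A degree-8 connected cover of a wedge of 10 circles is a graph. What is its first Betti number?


Nielsen-Schreier: an index-n subgroup of F_r is free of rank 1 + n(r-1).
Equivalently: chi(cover) = n*chi(base); chi(vee_r S^1) = 1 - 10 = -9.
chi(E) = 8*(-9) = -72; rank = 1 - chi(E) = 1 - (-72) = 73.
rank = 1 + 8*(10-1) = 1 + 72 = 73

73


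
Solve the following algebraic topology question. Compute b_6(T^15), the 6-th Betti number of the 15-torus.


By the Kunneth formula, b_k(T^n) = C(n,k).
b_6(T^15) = C(15,6).
C(15,6) = 15!/(6!*9!) = 5005

5005


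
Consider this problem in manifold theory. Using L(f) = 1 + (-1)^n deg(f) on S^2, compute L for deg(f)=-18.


On S^2: L(f) = tr(f_0*) + (-1)^2 tr(f_2*) = 1 + (-1)^2 * deg(f).
L(f) = 1 + (-1)^2 * -18 = 1 + -18 = -17

-17


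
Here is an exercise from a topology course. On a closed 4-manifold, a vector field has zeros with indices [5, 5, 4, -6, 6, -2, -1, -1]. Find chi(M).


Poincare-Hopf: chi(M) = sum of indices of zeros.
chi = (5) + (5) + (4) + (-6) + (6) + (-2) + (-1) + (-1) = 10

10


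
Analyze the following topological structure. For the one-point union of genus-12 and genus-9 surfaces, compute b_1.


For a wedge: H_1(A v B) = H_1(A) + H_1(B).
b_1(Sigma_12) = 24, b_1(Sigma_9) = 18.
b_1 = 24 + 18 = 42

42


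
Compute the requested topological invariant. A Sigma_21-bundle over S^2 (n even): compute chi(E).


chi(S^2) = 2 (n even), chi(Sigma_21) = 2 - 2*21 = -40.
chi(E) = 2 * (-40) = -80

-80


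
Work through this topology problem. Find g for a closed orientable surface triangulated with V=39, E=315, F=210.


chi = V - E + F = 39 - 315 + 210 = -66
For orientable closed surface: chi = 2 - 2g, so g = (2 - chi)/2.
g = (2 - (-66)) / 2 = 68 / 2 = 34

34


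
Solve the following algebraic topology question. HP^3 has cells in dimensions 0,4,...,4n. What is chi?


HP^3 has one cell in each dimension 0, 4, ..., 4*3 (3+1 cells, all even-dim).
chi = 3 + 1 = 4

4


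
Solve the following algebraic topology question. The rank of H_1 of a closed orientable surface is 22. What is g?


For a closed orientable surface: b_1 = 2g.
22 = 2g
g = 22 / 2 = 11

11


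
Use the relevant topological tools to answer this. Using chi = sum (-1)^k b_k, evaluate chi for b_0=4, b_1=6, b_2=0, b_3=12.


chi = sum_k (-1)^k b_k.
= (4) + (-6) + (0) + (-12)
= -14

-14


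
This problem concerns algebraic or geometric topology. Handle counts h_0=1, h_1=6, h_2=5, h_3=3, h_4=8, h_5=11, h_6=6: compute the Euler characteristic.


Handles of index k contribute (-1)^k to chi (same as CW cells).
chi = (1) + (-6) + (5) + (-3) + (8) + (-11) + (6) = 0

0


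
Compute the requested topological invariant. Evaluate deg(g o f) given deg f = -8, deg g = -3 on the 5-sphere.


Degree is multiplicative under composition: deg(g o f) = deg(g) * deg(f).
= -3 * -8 = 24

24


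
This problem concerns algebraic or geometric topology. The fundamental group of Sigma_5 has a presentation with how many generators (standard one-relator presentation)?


Standard presentation: pi_1(Sigma_g) = <a_1,b_1,...,a_g,b_g | [a_1,b_1]...[a_g,b_g] = 1>.
Number of generators = 2g = 2*5 = 10

10


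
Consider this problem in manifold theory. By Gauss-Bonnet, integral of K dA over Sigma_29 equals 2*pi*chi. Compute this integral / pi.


Gauss-Bonnet: integral K dA = 2*pi*chi(M).
chi(Sigma_29) = 2 - 2*29 = -56.
(integral K dA)/pi = 2*chi = 2*(-56) = -112

-112


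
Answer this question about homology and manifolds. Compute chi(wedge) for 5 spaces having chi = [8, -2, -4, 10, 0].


chi(A v B) = chi(A) + chi(B) - 1 (one point identified).
For 5 spaces: chi = (sum chi_i) - (5 - 1).
sum = 12; chi = 12 - 4 = 8

8


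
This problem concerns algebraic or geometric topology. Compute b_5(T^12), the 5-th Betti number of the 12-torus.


By the Kunneth formula, b_k(T^n) = C(n,k).
b_5(T^12) = C(12,5).
C(12,5) = 12!/(5!*7!) = 792

792


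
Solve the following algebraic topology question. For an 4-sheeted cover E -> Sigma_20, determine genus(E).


For an n-sheeted cover: chi(E) = n * chi(B).
chi(Sigma_20) = 2 - 2*20 = -38.
chi(E) = 4 * (-38) = -152.
genus(E) = (2 - chi(E))/2 = (2 - (-152))/2 = 154/2 = 77

77


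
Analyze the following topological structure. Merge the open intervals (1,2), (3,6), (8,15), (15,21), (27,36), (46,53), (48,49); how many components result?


Sort and merge overlapping open intervals.
Merged: (1,2), (3,6), (8,15), (15,21), (27,36), (46,53).
Number of components = 6

6


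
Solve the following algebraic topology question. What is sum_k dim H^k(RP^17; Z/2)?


H^k(RP^17; Z/2) = Z/2 for each 0 <= k <= 17.
Total dimension = 17 + 1 = 18

18


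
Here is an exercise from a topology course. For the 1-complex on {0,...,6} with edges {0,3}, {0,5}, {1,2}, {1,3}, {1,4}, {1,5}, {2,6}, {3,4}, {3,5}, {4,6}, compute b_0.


Run DFS/union-find over 7 vertices.
V = 7, E = 10.
Number of components = 1

1


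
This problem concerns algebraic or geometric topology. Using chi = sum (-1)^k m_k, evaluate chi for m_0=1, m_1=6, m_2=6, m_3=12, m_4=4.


Morse theory: chi(M) = sum_k (-1)^k m_k where m_k = #(index-k critical points).
= (1) + (-6) + (6) + (-12) + (4) = -7

-7


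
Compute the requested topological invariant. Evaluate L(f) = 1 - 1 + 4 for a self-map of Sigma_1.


L(f) = tr(f_0*) - tr(f_1*) + tr(f_2*).
= 1 - (1) + (4)
= 4

4


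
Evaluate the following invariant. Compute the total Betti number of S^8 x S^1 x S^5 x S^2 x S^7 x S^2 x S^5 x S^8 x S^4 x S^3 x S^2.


Total Betti number is multiplicative under products.
Each S^d (d>=1) has total Betti number 2.
There are 11 sphere factors.
Total = 2^11 = 2048

2048


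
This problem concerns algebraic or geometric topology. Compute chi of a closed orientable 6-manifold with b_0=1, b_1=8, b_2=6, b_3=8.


By Poincare duality b_k = b_{6-k}, so full Betti numbers: b_0=1, b_1=8, b_2=6, b_3=8, b_4=6, b_5=8, b_6=1.
chi = sum (-1)^k b_k = -10

-10


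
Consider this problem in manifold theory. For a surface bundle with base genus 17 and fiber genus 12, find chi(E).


For a fiber bundle F -> E -> B (with CW structure): chi(E) = chi(B) * chi(F).
chi(Sigma_17) = -32, chi(Sigma_12) = -22.
chi(E) = (-32) * (-22) = 704

704


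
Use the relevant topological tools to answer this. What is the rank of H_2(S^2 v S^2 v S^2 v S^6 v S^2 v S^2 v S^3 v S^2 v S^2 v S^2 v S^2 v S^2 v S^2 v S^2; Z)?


For a wedge of spheres, H_k (k>0) is free on one generator per sphere of dimension k.
Spheres of dimension 2: count = 12.
b_2 = 12

12


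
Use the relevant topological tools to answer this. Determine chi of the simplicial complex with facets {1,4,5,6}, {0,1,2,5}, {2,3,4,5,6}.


Enumerate all faces; f-vector: f_0=7, f_1=17, f_2=17, f_3=7, f_4=1.
chi = sum (-1)^k f_k = 1

1


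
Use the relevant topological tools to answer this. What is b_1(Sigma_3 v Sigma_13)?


For a wedge: H_1(A v B) = H_1(A) + H_1(B).
b_1(Sigma_3) = 6, b_1(Sigma_13) = 26.
b_1 = 6 + 26 = 32

32


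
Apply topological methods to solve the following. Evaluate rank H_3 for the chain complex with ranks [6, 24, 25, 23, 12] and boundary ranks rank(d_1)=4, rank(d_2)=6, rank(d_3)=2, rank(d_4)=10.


rank H_k = rank(ker d_k) - rank(im d_{k+1}).
rank(ker d_3) = rank(C_3) - rank(d_3) = 23 - 2 = 21.
rank(im d_{3+1}) = 10.
rank H_3 = 21 - 10 = 11

11


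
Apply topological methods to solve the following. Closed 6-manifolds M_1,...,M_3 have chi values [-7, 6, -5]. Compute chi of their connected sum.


For n-manifolds: chi(A#B) = chi(A) + chi(B) - chi(S^6).
chi(S^6) = 1 + (-1)^6 = 2.
chi(#) = (sum chi_i) - (3-1)*chi(S^6) = -6 - 2*2 = -10

-10


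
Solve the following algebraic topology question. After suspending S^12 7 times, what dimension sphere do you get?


Each suspension raises dimension by 1: Sigma S^n = S^{n+1}.
Sigma^7 S^12 = S^{12+7} = S^19

19


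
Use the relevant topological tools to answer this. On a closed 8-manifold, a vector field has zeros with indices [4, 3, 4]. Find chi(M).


Poincare-Hopf: chi(M) = sum of indices of zeros.
chi = (4) + (3) + (4) = 11

11


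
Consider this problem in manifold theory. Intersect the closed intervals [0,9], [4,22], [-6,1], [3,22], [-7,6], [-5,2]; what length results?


Intersection = [max(a_i), min(b_i)] = [4, 1].
Since 4 > 1, the intersection is empty.
Length = 0

0


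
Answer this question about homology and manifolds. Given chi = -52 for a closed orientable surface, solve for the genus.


chi = 2 - 2g for closed orientable surfaces.
-52 = 2 - 2g
2g = 2 - (-52) = 54
g = 27

27


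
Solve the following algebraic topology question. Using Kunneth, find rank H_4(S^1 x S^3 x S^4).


Each S^d has Poincare polynomial 1 + t^d.
The product S^1 x S^3 x S^4 has Poincare polynomial prod(1+t^d_i).
Expanding: b_0=1, b_1=1, b_3=1, b_4=2, b_5=1, b_7=1, b_8=1.
b_4 = 2

2


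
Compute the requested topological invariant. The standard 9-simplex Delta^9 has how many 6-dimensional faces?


Delta^9 has 9+1 vertices. A 6-face is a choice of 6+1 vertices.
f_6 = C(9+1, 6+1) = C(10,7) = 120

120


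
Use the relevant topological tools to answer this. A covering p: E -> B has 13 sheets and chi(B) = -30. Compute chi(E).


For a finite covering: chi(E) = (number of sheets) * chi(B).
chi(E) = 13 * (-30) = -390

-390


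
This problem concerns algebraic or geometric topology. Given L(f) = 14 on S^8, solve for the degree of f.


L(f) = 1 + (-1)^8 deg(f) on S^8.
14 = 1 + (-1)^8 * deg(f)
(-1)^8 * deg(f) = 13
deg(f) = 13

13


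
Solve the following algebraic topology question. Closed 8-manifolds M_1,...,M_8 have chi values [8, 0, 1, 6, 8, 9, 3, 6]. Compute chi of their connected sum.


For n-manifolds: chi(A#B) = chi(A) + chi(B) - chi(S^8).
chi(S^8) = 1 + (-1)^8 = 2.
chi(#) = (sum chi_i) - (8-1)*chi(S^8) = 41 - 7*2 = 27

27


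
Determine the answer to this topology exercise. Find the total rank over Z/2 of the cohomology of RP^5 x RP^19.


dim H^*(RP^n; Z/2) = n+1 (one Z/2 in each degree 0..n).
Total Betti number is multiplicative.
Total = (5+1) * (19+1) = 6 * 20 = 120

120


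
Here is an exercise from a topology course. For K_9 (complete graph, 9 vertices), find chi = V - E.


K_9: V = 9, E = C(9,2) = 36.
chi = V - E = 9 - 36 = -27

-27


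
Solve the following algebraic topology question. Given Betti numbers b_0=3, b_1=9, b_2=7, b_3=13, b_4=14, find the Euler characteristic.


chi = sum_k (-1)^k b_k.
= (3) + (-9) + (7) + (-13) + (14)
= 2

2
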